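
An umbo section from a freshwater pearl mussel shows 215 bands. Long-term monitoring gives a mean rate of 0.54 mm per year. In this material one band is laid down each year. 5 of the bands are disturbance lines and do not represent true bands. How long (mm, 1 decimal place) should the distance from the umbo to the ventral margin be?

113.4 mm

True band count = 215 − 5 = 210.
Predicted length = 0.54 mm/year × 210 years = 113.4 mm.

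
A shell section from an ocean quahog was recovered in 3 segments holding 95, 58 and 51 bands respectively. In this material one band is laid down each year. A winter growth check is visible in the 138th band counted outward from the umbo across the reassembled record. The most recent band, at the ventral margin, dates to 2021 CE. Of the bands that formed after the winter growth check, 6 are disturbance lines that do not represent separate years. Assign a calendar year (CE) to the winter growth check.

Total bands = 95 + 58 + 51 = 204.
Between band 138 and the ventral margin there are 204 − 138 = 66 bands.
66 − 6 false = 60 true bands after the winter growth check.
Counting back 60 years from 2021 CE places the winter growth check in 2021 − 60 = 1961 CE.

1961 CE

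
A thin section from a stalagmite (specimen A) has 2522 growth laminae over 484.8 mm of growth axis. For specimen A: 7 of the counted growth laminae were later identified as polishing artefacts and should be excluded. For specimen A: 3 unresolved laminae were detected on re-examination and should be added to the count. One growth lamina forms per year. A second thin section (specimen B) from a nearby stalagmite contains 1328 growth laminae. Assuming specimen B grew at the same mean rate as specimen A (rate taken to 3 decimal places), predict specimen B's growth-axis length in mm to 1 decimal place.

Specimen A: correcting the raw count gives 2522 − 7 + 3 = 2518 true growth laminae.
A: Extension rate ≈ 484.8 / 2518 = 0.193 mm per year.
For B, 0.193 mm/year × 1328 years = 256.3 mm.

256.3 mm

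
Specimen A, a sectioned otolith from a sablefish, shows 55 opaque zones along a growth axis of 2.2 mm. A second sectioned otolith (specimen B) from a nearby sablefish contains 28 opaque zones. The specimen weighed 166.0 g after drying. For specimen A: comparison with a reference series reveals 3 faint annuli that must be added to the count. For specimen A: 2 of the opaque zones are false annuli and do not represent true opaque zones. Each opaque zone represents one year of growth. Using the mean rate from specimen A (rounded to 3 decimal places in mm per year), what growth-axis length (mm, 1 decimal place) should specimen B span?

Specimen A: true opaque zone count = 55 − 2 + 3 = 56.
A: Extension rate ≈ 2.2 / 56 = 0.039 mm/year.
B's length ≈ 0.039 × 28 = 1.1 mm.

1.1 mm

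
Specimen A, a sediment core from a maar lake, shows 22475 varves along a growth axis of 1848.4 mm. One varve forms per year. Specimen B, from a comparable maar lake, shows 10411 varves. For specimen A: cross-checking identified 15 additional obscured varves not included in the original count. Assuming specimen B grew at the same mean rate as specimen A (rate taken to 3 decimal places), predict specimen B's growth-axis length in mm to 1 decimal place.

853.7 mm

Specimen A: after corrections the count is 22475 + 15 = 22490 varves.
A: Mean rate = 1848.4 mm / 22490 years ≈ 0.082 mm per year.
Length of B = 0.082 × 10411 = 853.7 mm.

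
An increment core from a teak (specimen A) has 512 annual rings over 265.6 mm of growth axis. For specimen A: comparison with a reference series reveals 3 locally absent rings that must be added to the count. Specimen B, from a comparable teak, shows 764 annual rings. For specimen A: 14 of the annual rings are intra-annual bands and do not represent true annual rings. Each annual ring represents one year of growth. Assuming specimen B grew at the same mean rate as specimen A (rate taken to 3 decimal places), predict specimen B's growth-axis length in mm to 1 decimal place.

Specimen A: correcting the raw count gives 512 − 14 + 3 = 501 true annual rings.
A: Mean rate = 265.6 mm / 501 years ≈ 0.530 mm/year.
For B, 0.530 mm/year × 764 years = 404.9 mm.

404.9 mm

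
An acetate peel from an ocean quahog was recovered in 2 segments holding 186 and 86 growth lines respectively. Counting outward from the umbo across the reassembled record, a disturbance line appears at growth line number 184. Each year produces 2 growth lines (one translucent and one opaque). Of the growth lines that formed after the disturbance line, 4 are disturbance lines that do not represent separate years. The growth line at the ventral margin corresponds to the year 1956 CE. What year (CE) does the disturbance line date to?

Total growth lines = 186 + 86 = 272.
272 − 184 = 88 growth lines lie beyond the disturbance line toward the ventral margin.
88 − 4 false = 84 true growth lines after the disturbance line.
Dividing by 2 growth lines per year: 84 / 2 = 42 years.
Counting back 42 years from 1956 CE places the disturbance line in 1956 − 42 = 1914 CE.

1914 CE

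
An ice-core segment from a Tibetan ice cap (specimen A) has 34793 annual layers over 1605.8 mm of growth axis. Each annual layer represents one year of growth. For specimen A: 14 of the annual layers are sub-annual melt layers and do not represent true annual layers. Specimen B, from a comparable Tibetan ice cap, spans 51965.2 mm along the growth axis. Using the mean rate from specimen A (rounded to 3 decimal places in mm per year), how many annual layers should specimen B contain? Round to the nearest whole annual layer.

Specimen A: adjusted count: 34793 − 14 = 34779 annual layers.
A: Extension rate ≈ 1605.8 / 34779 = 0.046 mm/yr.
For B, 51965.2 / 0.046 = 1129678.26 years ≈ 1129678 annual layers.

1129678 annual layers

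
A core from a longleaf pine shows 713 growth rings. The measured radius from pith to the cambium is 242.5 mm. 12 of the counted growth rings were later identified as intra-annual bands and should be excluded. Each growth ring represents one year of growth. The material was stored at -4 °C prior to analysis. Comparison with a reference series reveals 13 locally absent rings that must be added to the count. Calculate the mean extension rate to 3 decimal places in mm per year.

Correcting the raw count gives 713 − 12 + 13 = 714 true growth rings.
242.5 mm over 714 years gives 242.5 / 714 ≈ 0.340 mm per year.

0.340 mm per year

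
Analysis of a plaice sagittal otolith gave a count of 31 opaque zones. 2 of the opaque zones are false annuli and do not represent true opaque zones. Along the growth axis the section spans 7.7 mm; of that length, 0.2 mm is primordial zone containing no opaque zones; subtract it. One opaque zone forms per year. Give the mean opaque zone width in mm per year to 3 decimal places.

Adjusted count: 31 − 2 = 29 opaque zones.
The growth record spans 7.7 − 0.2 = 7.5 mm.
Mean rate = 7.5 mm / 29 years ≈ 0.259 mm per year.

0.259 mm per year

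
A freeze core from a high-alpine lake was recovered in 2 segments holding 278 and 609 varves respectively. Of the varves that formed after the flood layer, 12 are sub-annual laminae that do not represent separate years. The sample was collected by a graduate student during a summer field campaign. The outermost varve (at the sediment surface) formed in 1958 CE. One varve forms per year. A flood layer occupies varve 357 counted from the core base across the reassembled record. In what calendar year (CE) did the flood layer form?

1440 CE

Total varves = 278 + 609 = 887.
Between varve 357 and the sediment surface there are 887 − 357 = 530 varves.
Removing the 12 false varves leaves 530 − 12 = 518 true varves beyond the flood layer.
1958 − 518 = 1440 CE.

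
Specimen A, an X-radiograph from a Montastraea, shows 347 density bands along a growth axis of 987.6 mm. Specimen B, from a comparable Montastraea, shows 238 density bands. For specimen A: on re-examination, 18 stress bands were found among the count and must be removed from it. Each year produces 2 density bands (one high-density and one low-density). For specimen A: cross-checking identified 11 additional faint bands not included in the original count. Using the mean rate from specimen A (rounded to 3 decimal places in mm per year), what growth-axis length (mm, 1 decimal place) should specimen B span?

Specimen A: true density band count = 347 − 18 + 11 = 340.
Specimen A: dividing by 2 density bands per year: 340 / 2 = 170 years.
A: 987.6 mm over 170 years gives 987.6 / 170 ≈ 5.809 mm/year.
Specimen B: 238 density bands at 2 per year is 238 / 2 = 119 years. For B, 5.809 mm/year × 119 years = 691.3 mm.

691.3 mm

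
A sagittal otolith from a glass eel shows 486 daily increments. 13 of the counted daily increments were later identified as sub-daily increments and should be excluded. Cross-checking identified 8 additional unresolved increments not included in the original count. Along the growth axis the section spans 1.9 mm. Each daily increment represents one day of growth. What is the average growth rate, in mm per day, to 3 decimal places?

Adjusted count: 486 − 13 + 8 = 481 daily increments.
Mean rate = 1.9 mm / 481 days ≈ 0.004 mm per day.

0.004 mm per day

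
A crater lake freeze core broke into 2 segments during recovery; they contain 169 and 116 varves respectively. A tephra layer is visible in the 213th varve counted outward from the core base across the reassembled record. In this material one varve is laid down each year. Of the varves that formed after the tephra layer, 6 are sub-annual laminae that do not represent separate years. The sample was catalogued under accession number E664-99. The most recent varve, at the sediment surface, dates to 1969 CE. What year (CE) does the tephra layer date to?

Total varves = 169 + 116 = 285.
Between varve 213 and the sediment surface there are 285 − 213 = 72 varves.
Removing the 6 false varves leaves 72 − 6 = 66 true varves beyond the tephra layer.
1969 − 66 = 1903 CE.

1903 CE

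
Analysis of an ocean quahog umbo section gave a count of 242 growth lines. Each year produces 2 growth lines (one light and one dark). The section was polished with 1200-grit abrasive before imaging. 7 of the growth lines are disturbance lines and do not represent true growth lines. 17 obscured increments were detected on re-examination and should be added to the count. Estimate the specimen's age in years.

True growth line count = 242 − 7 + 17 = 252.
Dividing by 2 growth lines per year: 252 / 2 = 126 years.

126 years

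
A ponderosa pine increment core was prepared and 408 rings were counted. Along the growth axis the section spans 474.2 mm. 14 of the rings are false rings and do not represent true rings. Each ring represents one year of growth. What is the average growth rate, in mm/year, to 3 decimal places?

1.204 mm/year

True ring count = 408 − 14 = 394.
Mean rate = 474.2 mm / 394 years ≈ 1.204 mm/year.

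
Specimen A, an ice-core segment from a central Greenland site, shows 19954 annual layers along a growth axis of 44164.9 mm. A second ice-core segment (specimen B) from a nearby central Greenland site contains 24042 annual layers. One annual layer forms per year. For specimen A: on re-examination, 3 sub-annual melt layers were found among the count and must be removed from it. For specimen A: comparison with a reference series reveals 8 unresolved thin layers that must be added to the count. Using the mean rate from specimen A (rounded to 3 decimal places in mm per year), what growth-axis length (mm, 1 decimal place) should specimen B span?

53204.9 mm

Specimen A: correcting the raw count gives 19954 − 3 + 8 = 19959 true annual layers.
A: Mean rate = 44164.9 mm / 19959 years ≈ 2.213 mm/yr.
B's length ≈ 2.213 × 24042 = 53204.9 mm.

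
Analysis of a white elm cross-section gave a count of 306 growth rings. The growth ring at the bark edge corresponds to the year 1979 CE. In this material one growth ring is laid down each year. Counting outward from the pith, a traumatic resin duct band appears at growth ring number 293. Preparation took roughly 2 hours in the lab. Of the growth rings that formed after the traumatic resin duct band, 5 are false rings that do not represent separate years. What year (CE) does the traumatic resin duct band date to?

Between growth ring 293 and the bark edge there are 306 − 293 = 13 growth rings.
Excluding 5 false growth rings: 13 − 5 = 8.
Counting back 8 years from 1979 CE places the traumatic resin duct band in 1979 − 8 = 1971 CE.

1971 CE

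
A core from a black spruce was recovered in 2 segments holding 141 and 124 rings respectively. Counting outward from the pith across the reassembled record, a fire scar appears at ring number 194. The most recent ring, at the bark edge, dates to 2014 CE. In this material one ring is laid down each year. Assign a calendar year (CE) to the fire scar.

1943 CE

Total rings = 141 + 124 = 265.
Between ring 194 and the bark edge there are 265 − 194 = 71 rings.
The ring at the bark edge is 2014 CE, so the fire scar dates to 2014 − 71 = 1943 CE.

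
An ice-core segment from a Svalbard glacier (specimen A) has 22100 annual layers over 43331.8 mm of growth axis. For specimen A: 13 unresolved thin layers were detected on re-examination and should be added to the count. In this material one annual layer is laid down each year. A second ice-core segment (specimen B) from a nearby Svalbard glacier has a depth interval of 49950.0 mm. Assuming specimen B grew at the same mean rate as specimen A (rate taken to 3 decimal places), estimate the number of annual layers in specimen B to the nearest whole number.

Specimen A: true annual layer count = 22100 + 13 = 22113.
A: 43331.8 mm over 22113 years gives 43331.8 / 22113 ≈ 1.960 mm/year.
B spans 49950.0 / 1.960 = 25484.69 years ≈ 25485 annual layers.

25485 annual layers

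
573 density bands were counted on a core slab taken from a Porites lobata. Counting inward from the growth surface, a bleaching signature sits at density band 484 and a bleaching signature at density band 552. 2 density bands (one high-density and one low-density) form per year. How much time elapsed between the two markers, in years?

34 years

552 − 484 = 68 density bands lie between the two events.
With 2 density bands per year, 68 / 2 = 34 years.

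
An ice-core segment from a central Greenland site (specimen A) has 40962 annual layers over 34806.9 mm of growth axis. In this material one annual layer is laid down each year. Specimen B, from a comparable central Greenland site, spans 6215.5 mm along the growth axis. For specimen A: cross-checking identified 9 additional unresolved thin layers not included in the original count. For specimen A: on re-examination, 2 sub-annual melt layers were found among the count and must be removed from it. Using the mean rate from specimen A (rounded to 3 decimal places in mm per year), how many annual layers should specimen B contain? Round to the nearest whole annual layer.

7312 annual layers

Specimen A: after corrections the count is 40962 − 2 + 9 = 40969 annual layers.
A: 34806.9 mm over 40969 years gives 34806.9 / 40969 ≈ 0.850 mm/year.
Specimen B: 6215.5 mm / 0.850 mm per year = 7312.35 years ≈ 7312 annual layers.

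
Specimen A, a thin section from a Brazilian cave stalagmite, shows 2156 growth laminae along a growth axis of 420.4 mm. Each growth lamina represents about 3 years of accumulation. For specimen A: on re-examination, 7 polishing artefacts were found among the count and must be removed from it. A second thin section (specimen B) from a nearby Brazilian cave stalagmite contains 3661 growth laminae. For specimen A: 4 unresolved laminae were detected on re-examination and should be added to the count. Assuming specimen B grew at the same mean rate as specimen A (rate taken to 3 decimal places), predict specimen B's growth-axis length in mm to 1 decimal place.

Specimen A: after corrections the count is 2156 − 7 + 4 = 2153 growth laminae.
Specimen A: multiplying by 3 years per growth lamina: 2153 × 3 = 6459 years.
A: 420.4 mm over 6459 years gives 420.4 / 6459 ≈ 0.065 mm/year.
Specimen B: at 3 years per growth lamina, 3661 × 3 = 10983 years. Length of B = 0.065 × 10983 = 713.9 mm.

713.9 mm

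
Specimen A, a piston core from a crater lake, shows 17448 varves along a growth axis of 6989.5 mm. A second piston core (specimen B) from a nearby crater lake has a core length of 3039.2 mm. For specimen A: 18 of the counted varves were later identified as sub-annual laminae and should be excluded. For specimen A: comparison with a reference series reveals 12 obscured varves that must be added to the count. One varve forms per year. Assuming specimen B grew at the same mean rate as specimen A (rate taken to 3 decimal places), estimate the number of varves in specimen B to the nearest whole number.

7579 varves

Specimen A: true varve count = 17448 − 18 + 12 = 17442.
A: Mean rate = 6989.5 mm / 17442 years ≈ 0.401 mm/year.
B spans 3039.2 / 0.401 = 7579.05 years ≈ 7579 varves.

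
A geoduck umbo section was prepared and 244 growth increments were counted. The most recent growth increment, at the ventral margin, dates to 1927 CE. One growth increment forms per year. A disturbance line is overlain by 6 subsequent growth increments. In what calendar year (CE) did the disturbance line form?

There are 6 growth increments younger than the disturbance line.
The growth increment at the ventral margin is 1927 CE, so the disturbance line dates to 1927 − 6 = 1921 CE.

1921 CE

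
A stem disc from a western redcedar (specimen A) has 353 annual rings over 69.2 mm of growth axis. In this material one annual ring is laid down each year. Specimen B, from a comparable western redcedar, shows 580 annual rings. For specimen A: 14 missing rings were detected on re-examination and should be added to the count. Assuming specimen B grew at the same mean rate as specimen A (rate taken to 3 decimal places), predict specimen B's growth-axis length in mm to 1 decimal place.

Specimen A: adjusted count: 353 + 14 = 367 annual rings.
A: Extension rate ≈ 69.2 / 367 = 0.189 mm/yr.
B's length ≈ 0.189 × 580 = 109.6 mm.

109.6 mm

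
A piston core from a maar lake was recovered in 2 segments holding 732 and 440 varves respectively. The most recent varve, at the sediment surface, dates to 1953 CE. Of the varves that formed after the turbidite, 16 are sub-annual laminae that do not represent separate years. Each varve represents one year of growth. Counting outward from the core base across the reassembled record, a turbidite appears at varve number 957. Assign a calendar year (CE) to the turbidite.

Total varves = 732 + 440 = 1172.
The turbidite sits at varve 957 from the core base, so 1172 − 957 = 215 varves formed after it.
215 − 16 false = 199 true varves after the turbidite.
The varve at the sediment surface is 1953 CE, so the turbidite dates to 1953 − 199 = 1754 CE.

1754 CE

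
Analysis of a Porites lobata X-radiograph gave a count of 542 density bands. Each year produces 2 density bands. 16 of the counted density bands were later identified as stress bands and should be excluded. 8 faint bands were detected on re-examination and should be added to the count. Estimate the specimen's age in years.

267 years

After corrections the count is 542 − 16 + 8 = 534 density bands.
Dividing by 2 density bands per year: 534 / 2 = 267 years.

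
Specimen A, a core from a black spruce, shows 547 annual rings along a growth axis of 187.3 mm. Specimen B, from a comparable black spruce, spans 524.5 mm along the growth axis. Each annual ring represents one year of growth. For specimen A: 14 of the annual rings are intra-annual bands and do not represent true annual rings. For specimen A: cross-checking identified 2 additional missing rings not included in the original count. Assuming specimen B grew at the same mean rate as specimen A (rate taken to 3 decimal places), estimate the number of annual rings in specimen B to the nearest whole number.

1499 annual rings

Specimen A: true annual ring count = 547 − 14 + 2 = 535.
A: Extension rate ≈ 187.3 / 535 = 0.350 mm/yr.
B spans 524.5 / 0.350 = 1498.57 years ≈ 1499 annual rings.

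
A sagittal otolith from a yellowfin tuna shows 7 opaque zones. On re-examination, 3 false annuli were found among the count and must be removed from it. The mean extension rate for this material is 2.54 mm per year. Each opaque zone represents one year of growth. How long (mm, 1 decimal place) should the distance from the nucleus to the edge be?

Adjusted count: 7 − 3 = 4 opaque zones.
Length ≈ 2.54 × 4 = 10.2 mm.

10.2 mm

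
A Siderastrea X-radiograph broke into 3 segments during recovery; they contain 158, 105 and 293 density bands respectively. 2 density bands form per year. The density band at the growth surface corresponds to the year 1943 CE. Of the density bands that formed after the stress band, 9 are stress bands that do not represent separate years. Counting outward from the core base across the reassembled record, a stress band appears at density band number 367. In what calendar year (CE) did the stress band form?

Total density bands = 158 + 105 + 293 = 556.
Between density band 367 and the growth surface there are 556 − 367 = 189 density bands.
Removing the 9 false density bands leaves 189 − 9 = 180 true density bands beyond the stress band.
With 2 density bands per year, 180 / 2 = 90 years.
Counting back 90 years from 1943 CE places the stress band in 1943 − 90 = 1853 CE.

1853 CE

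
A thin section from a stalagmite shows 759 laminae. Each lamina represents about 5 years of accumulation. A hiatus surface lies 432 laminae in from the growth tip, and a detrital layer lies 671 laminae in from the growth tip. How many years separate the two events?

The two markers are separated by 671 − 432 = 239 laminae.
239 laminae at 5 years each span 239 × 5 = 1195 years.

1195 yr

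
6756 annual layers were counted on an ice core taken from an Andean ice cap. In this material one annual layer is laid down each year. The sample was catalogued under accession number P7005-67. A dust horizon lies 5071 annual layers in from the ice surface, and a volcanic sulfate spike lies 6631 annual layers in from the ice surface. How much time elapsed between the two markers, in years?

The two markers are separated by 6631 − 5071 = 1560 annual layers.
At one annual layer per year, 1560 years elapsed between them.

1560 years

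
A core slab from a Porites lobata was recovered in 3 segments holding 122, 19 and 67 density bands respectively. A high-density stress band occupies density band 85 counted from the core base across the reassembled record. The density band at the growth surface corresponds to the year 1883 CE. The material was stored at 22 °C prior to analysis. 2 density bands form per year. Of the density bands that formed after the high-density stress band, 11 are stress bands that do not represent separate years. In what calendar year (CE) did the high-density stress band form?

Total density bands = 122 + 19 + 67 = 208.
Between density band 85 and the growth surface there are 208 − 85 = 123 density bands.
Excluding 11 false density bands: 123 − 11 = 112.
112 density bands at 2 per year is 112 / 2 = 56 years.
1883 − 56 = 1827 CE.

1827 CE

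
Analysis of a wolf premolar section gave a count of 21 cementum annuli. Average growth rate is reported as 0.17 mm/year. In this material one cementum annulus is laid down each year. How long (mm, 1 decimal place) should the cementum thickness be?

3.6 mm

21 years of growth are recorded.
21 years at 0.17 mm/year gives 0.17 × 21 = 3.6 mm.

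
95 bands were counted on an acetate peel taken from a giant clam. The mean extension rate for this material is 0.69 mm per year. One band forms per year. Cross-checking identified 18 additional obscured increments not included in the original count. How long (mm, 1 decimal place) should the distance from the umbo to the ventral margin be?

78.0 mm

After corrections the count is 95 + 18 = 113 bands.
Length ≈ 0.69 × 113 = 78.0 mm.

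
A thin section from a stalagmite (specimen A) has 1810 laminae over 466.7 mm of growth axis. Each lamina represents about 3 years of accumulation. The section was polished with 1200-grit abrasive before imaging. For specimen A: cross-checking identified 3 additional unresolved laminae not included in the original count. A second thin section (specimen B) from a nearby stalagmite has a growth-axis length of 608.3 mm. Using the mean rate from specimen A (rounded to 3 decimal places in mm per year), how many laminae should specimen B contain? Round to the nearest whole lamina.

2358 laminae

Specimen A: after corrections the count is 1810 + 3 = 1813 laminae.
Specimen A: at 3 years per lamina, 1813 × 3 = 5439 years.
A: Extension rate ≈ 466.7 / 5439 = 0.086 mm/year.
Specimen B: 608.3 mm / 0.086 mm per year = 7073.26 years; at 3 years per lamina that is 7073.26 / 3 ≈ 2358 laminae.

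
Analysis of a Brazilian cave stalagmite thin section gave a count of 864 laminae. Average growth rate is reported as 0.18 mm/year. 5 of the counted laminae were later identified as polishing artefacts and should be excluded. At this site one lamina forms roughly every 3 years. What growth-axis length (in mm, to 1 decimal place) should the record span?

463.9 mm

After corrections the count is 864 − 5 = 859 laminae.
Multiplying by 3 years per lamina: 859 × 3 = 2577 years.
Length ≈ 0.18 × 2577 = 463.9 mm.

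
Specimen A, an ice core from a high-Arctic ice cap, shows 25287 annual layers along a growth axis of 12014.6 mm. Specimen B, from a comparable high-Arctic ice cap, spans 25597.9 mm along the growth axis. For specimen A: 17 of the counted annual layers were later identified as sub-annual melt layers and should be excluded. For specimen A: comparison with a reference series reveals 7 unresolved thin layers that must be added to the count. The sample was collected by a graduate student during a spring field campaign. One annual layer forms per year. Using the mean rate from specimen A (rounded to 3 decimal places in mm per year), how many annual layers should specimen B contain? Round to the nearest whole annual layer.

53890 annual layers

Specimen A: true annual layer count = 25287 − 17 + 7 = 25277.
A: Mean rate = 12014.6 mm / 25277 years ≈ 0.475 mm/yr.
Specimen B: 25597.9 mm / 0.475 mm per year = 53890.32 years ≈ 53890 annual layers.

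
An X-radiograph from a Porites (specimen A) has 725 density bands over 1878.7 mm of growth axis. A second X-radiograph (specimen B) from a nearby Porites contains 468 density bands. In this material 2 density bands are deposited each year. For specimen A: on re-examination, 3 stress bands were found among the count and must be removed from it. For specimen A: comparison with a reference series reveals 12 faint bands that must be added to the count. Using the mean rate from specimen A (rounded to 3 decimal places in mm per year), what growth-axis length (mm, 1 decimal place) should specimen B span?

Specimen A: adjusted count: 725 − 3 + 12 = 734 density bands.
Specimen A: dividing by 2 density bands per year: 734 / 2 = 367 years.
A: 1878.7 mm over 367 years gives 1878.7 / 367 ≈ 5.119 mm/year.
Specimen B: dividing by 2 density bands per year: 468 / 2 = 234 years. For B, 5.119 mm/year × 234 years = 1197.8 mm.

1197.8 mm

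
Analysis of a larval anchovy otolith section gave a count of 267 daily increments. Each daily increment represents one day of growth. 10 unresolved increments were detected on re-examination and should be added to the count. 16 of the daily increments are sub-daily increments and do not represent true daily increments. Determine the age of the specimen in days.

261 days

True daily increment count = 267 − 16 + 10 = 261.
At one daily increment per day, that is 261 days.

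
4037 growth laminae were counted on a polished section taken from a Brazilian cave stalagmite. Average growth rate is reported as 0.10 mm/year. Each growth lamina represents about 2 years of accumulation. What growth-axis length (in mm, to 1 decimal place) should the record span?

807.4 mm

At 2 years per growth lamina, 4037 × 2 = 8074 years.
Predicted length = 0.10 mm/year × 8074 years = 807.4 mm.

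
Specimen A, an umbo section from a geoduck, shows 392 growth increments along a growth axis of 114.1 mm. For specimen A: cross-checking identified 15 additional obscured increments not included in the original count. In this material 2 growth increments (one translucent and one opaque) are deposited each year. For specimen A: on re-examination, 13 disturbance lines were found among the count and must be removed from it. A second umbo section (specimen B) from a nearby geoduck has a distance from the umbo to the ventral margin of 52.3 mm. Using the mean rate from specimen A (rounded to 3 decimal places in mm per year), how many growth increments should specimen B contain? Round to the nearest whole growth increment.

181 growth increments

Specimen A: after corrections the count is 392 − 13 + 15 = 394 growth increments.
Specimen A: dividing by 2 growth increments per year: 394 / 2 = 197 years.
A: Extension rate ≈ 114.1 / 197 = 0.579 mm/year.
Specimen B: 52.3 mm / 0.579 mm per year = 90.33 years; at 2 growth increments per year that is 90.33 × 2 ≈ 181 growth increments.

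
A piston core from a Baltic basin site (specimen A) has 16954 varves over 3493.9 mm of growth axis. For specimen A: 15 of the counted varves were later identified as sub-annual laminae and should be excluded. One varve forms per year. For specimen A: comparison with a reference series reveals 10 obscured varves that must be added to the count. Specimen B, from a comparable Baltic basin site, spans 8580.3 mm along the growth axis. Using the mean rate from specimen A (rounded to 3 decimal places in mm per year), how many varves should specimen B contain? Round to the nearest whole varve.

41652 varves

Specimen A: after corrections the count is 16954 − 15 + 10 = 16949 varves.
A: Mean rate = 3493.9 mm / 16949 years ≈ 0.206 mm/year.
For B, 8580.3 / 0.206 = 41651.94 years ≈ 41652 varves.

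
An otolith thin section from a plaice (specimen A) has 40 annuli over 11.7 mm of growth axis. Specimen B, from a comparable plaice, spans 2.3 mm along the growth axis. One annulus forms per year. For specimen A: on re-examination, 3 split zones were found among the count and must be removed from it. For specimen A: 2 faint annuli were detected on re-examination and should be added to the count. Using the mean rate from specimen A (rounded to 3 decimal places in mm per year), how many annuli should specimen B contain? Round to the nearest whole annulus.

8 annuli

Specimen A: true annulus count = 40 − 3 + 2 = 39.
A: Extension rate ≈ 11.7 / 39 = 0.300 mm/year.
Specimen B: 2.3 mm / 0.300 mm per year = 7.67 years ≈ 8 annuli.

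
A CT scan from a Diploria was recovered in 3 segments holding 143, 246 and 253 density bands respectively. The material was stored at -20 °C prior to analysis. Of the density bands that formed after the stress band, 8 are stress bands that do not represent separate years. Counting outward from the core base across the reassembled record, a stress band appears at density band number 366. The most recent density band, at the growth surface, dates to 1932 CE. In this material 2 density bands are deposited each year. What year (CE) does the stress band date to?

1798 CE

Total density bands = 143 + 246 + 253 = 642.
The stress band sits at density band 366 from the core base, so 642 − 366 = 276 density bands formed after it.
276 − 8 false = 268 true density bands after the stress band.
With 2 density bands per year, 268 / 2 = 134 years.
1932 − 134 = 1798 CE.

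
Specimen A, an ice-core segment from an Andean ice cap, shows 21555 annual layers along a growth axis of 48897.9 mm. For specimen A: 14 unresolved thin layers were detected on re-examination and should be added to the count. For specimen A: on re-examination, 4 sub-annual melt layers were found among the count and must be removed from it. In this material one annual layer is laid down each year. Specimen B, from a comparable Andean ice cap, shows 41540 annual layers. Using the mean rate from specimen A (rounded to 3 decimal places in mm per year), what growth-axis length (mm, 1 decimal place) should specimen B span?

Specimen A: after corrections the count is 21555 − 4 + 14 = 21565 annual layers.
A: Mean rate = 48897.9 mm / 21565 years ≈ 2.267 mm/year.
For B, 2.267 mm/year × 41540 years = 94171.2 mm.

94171.2 mm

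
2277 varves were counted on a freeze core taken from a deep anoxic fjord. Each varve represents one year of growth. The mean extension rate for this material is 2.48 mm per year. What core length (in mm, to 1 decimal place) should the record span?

The record spans 2277 years at 2.48 mm per year.
Length ≈ 2.48 × 2277 = 5647.0 mm.

5647.0 mm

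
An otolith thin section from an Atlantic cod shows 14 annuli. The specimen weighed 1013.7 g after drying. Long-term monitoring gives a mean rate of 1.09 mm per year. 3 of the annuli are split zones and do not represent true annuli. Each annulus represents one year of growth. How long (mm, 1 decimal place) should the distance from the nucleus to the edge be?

Adjusted count: 14 − 3 = 11 annuli.
Predicted length = 1.09 mm/year × 11 years = 12.0 mm.

12.0 mm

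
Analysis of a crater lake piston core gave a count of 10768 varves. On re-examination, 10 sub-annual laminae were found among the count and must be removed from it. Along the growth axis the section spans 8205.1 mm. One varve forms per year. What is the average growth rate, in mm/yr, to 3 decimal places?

0.763 mm/yr

True varve count = 10768 − 10 = 10758.
Extension rate ≈ 8205.1 / 10758 = 0.763 mm/yr.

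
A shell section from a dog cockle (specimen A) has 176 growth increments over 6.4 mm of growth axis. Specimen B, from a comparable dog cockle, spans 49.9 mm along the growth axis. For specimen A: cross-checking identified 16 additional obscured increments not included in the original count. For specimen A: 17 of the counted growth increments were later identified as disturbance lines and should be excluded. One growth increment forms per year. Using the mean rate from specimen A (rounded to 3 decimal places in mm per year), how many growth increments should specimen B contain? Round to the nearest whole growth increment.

1349 growth increments

Specimen A: after corrections the count is 176 − 17 + 16 = 175 growth increments.
A: Mean rate = 6.4 mm / 175 years ≈ 0.037 mm/year.
B spans 49.9 / 0.037 = 1348.65 years ≈ 1349 growth increments.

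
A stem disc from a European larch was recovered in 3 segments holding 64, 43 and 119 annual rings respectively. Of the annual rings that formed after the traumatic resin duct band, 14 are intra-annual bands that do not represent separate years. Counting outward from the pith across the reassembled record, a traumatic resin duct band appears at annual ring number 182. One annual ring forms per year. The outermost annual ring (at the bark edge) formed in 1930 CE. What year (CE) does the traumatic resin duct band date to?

Total annual rings = 64 + 43 + 119 = 226.
The traumatic resin duct band sits at annual ring 182 from the pith, so 226 − 182 = 44 annual rings formed after it.
44 − 14 false = 30 true annual rings after the traumatic resin duct band.
Counting back 30 years from 1930 CE places the traumatic resin duct band in 1930 − 30 = 1900 CE.

1900 CE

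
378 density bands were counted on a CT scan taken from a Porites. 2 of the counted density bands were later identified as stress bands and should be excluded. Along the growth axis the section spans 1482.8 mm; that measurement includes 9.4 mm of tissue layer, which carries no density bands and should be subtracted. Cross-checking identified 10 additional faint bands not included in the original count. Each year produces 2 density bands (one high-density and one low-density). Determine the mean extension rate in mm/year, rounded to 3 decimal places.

After corrections the count is 378 − 2 + 10 = 386 density bands.
386 density bands at 2 per year is 386 / 2 = 193 years.
Net length = 1482.8 − 9.4 = 1473.4 mm.
1473.4 mm over 193 years gives 1473.4 / 193 ≈ 7.634 mm/year.

7.634 mm/year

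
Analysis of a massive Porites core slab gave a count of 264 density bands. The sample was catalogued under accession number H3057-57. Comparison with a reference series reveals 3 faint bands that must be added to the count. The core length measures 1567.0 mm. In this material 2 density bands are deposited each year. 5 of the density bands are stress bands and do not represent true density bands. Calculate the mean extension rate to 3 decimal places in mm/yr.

Adjusted count: 264 − 5 + 3 = 262 density bands.
262 density bands at 2 per year is 262 / 2 = 131 years.
1567.0 mm over 131 years gives 1567.0 / 131 ≈ 11.962 mm/yr.

11.962 mm/yr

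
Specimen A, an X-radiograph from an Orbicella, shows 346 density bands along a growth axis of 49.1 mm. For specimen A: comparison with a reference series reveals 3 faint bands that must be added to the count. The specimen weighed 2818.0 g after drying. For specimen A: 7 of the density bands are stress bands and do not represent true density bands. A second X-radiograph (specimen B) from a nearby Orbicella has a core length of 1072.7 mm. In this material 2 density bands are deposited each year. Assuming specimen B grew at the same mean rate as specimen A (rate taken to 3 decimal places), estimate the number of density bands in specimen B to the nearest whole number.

Specimen A: correcting the raw count gives 346 − 7 + 3 = 342 true density bands.
Specimen A: dividing by 2 density bands per year: 342 / 2 = 171 years.
A: Extension rate ≈ 49.1 / 171 = 0.287 mm/yr.
Specimen B: 1072.7 mm / 0.287 mm per year = 3737.63 years; at 2 density bands per year that is 3737.63 × 2 ≈ 7475 density bands.

7475 density bands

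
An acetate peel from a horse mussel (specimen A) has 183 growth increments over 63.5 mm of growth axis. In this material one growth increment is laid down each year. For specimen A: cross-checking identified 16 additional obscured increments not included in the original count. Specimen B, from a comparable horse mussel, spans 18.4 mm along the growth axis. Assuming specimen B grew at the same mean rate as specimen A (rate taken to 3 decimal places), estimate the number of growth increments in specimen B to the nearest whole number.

Specimen A: true growth increment count = 183 + 16 = 199.
A: Mean rate = 63.5 mm / 199 years ≈ 0.319 mm/yr.
For B, 18.4 / 0.319 = 57.68 years ≈ 58 growth increments.

58 growth increments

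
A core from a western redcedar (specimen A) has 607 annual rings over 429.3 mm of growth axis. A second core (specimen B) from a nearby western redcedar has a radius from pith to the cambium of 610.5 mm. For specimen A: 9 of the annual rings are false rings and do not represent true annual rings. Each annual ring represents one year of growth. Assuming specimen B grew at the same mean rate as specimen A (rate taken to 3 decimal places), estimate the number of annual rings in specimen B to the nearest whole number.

850 annual rings

Specimen A: after corrections the count is 607 − 9 = 598 annual rings.
A: Mean rate = 429.3 mm / 598 years ≈ 0.718 mm per year.
For B, 610.5 / 0.718 = 850.28 years ≈ 850 annual rings.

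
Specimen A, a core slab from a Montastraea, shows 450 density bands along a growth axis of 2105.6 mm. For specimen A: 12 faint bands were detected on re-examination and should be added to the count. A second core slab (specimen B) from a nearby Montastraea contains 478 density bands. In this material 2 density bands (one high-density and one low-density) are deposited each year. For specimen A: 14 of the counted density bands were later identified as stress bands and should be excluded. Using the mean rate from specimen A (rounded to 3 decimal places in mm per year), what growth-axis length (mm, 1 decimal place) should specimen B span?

2246.6 mm

Specimen A: correcting the raw count gives 450 − 14 + 12 = 448 true density bands.
Specimen A: 448 density bands at 2 per year is 448 / 2 = 224 years.
A: Mean rate = 2105.6 mm / 224 years ≈ 9.400 mm/yr.
Specimen B: 478 density bands at 2 per year is 478 / 2 = 239 years. Length of B = 9.400 × 239 = 2246.6 mm.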